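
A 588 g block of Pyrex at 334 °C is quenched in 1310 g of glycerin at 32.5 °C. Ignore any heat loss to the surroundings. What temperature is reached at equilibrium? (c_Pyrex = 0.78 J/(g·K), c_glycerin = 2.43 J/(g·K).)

T_f ≈ 70.5 °C

Heat gained plus heat lost sum to zero:
588*0.78*(T − 334) + 1310*2.43*(T − 32.5) = 0
(458.64 + 3183.3) T = 458.64*334 + 3183.3*32.5
T ≈ 70.47 °C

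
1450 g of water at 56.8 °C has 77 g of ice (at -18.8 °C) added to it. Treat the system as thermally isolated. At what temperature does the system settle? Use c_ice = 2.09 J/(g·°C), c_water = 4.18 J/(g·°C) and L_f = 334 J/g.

T_f ≈ 49.4 °C

Let T be the final temperature. ΣQ_i = 0:
warm ice to 0 °C: 77·2.09·(0 − (-18.8)) = 3025.5
  latent heat to melt: 77·334 = 25718
  warm the meltwater: 321.86 T
  water cools: 1450·4.18·(T − 56.8) = 6061(T − 56.8)
6382.9 T = 344265 − 28743 = 315521
T ≈ 49.43 °C. Since T > 0 °C, the all-ice-melts assumption holds.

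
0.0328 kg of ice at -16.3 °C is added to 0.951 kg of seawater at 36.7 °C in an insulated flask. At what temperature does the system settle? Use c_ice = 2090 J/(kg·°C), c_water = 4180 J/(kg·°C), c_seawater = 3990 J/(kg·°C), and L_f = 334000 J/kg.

Heat gained plus heat lost sum to zero:
warm ice to 0 °C: 0.0328×2090×(0 − (-16.3)) = 1117.4
  melt ice: 0.0328×334000 = 10955
  warm the meltwater: 137.1 T
  seawater: 3794.5(T − 36.7)
3931.6 T = 139258 − 12073 = 127185
T ≈ 32.35 °C (positive, so assuming full melt was valid).

T_f ≈ 32.3 °C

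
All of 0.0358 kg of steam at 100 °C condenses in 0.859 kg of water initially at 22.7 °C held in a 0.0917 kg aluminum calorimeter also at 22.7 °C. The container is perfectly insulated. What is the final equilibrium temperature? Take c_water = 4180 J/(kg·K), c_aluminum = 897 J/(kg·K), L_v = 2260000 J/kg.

Conservation of energy gives ΣQ = 0:
steam→water at 100 °C releases m L_v = 0.0358×2260000 = 80908
  condensed water 100 °C→T: 149.64(T − 100)
  water warms: 0.859×4180×(T − 22.7) = 3590.6(T − 22.7)
  aluminum cup: 0.0917×897×(T − 22.7) = 82.25(T − 22.7)
3822.5 T = 80908 + 14964 + 83374 = 179247
T ≈ 46.89 °C — below 100 °C, confirming all the steam condensed.

T_f ≈ 46.9 °C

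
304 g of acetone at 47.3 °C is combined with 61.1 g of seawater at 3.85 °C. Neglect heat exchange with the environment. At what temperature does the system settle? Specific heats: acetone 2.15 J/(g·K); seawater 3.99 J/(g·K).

T_f ≈ 35.5 °C

Conservation of energy gives ΣQ = 0:
304×2.15×(T − 47.3) + 61.1×3.99×(T − 3.85) = 0
653.6(T − 47.3) + 243.79(T − 3.85) = 0
897.39 T = 31854
T = 31854 / 897.39 = 35.5 °C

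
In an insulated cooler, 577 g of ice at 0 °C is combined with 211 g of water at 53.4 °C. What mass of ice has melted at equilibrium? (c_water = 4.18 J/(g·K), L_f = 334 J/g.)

m_melted ≈ 141 g

Water can give up m c ΔT = 211×4.18×53.4 = 47098 J before reaching 0 °C.
To melt every bit of ice: 577×334 = 192718 J.
That's not enough to melt it all — equilibrium is at 0 °C with ice remaining.
Mass melted = 47098/334 ≈ 141 g.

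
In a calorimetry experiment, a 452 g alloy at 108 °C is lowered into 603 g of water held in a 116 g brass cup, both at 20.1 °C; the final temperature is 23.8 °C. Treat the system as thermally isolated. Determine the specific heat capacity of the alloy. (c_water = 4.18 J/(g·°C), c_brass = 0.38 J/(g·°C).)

Taking heat into each body as positive, Σ m c ΔT = 0:
452·c·(23.8 − 108) + 603·4.18·(23.8 − 20.1) + 116·0.38·(23.8 − 20.1) = 0
-38058 c = -9489.1
c = -9489.1/-38058 ≈ 0.2493 J/(g·°C)

c ≈ 0.249 J/(g·°C)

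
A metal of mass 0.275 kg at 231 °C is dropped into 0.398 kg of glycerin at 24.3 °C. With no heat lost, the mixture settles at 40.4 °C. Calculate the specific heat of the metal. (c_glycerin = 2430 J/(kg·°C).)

c ≈ 297 J/(kg·°C)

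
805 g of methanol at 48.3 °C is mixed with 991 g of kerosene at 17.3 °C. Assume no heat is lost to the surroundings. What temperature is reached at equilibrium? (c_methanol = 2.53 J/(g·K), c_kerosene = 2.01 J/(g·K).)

Heat lost by the methanol equals heat gained by the kerosene:
805*2.53*(48.3 − T) = 991*2.01*(T − 17.3)
2036.6(48.3 − T) = 1991.9(T − 17.3)
4028.6 T = 132830  ⇒  T ≈ 32.97 °C

T_f ≈ 33.0 °C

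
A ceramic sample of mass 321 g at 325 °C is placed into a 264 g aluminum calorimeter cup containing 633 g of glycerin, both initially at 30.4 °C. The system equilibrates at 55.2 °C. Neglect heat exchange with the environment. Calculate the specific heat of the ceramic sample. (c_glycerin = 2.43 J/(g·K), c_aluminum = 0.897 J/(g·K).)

c ≈ 0.508 J/(g·K)

Conservation of energy gives ΣQ = 0:
321·c·(55.2 − 325) + 633·2.43·(55.2 − 30.4) + 264·0.897·(55.2 − 30.4) = 0
-86606 c = -44020
c = -44020/-86606 ≈ 0.5083 J/(g·K)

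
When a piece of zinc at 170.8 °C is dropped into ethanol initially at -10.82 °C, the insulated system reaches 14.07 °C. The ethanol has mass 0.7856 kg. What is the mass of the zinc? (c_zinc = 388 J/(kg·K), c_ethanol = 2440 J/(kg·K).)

m ≈ 0.785 kg

Heat lost by the zinc = heat gained by the ethanol:
m·388·(170.8 − 14.07) = 0.7856·2440·(14.07 − (-10.82))
60811 m = 47711  ⇒  m ≈ 0.7846 kg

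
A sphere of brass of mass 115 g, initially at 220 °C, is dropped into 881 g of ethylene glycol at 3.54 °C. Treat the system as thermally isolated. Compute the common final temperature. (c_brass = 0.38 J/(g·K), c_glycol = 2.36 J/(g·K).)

T_f ≈ 8.0 °C

Set heat shed by the hot body equal to heat absorbed by the cold body:
115*0.38*(220 − T) = 881*2.36*(T − 3.54)
43.7(220 − T) = 2079.2(T − 3.54)
2122.9 T = 16974  ⇒  T ≈ 8.00 °C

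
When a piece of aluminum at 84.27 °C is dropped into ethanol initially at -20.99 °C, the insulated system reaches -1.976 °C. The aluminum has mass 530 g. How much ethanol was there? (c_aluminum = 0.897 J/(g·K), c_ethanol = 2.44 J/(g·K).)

|Q_aluminum| = |Q_ethanol|:
530×0.897×(84.27 − -1.976) = m×2.44×(-1.976 − (-20.99))
46.39 m = 41002  ⇒  m ≈ 883.8 g

m ≈ 884 g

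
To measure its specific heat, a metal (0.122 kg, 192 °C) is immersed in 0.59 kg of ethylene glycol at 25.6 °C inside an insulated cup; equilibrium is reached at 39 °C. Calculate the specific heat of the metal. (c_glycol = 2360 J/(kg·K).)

c ≈ 1000 J/(kg·K)

m_s c (T_s − T_f) = m_glycol c_glycol (T_f − T_0):
0.122·c·(192 − 39) = 0.59·2360·(39 − 25.6)
18.67 c = 18658  ⇒  c ≈ 999.6 J/(kg·K)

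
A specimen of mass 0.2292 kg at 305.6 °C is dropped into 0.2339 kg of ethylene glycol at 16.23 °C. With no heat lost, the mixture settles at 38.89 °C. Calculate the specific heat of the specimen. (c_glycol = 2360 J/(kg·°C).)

Setting the total heat transfer to zero:
0.2292×c×(38.89 − 305.6) + 0.2339×2360×(38.89 − 16.23) = 0
-61.13 c = -12508
c = -12508/-61.13 ≈ 204.6 J/(kg·°C)

c ≈ 205 J/(kg·°C)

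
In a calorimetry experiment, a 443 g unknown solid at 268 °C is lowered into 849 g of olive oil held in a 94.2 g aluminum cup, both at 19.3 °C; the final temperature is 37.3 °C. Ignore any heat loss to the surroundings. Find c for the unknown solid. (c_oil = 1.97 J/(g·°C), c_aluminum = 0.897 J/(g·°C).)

c ≈ 0.309 J/(g·°C)

Conservation of energy gives ΣQ = 0:
443×c×(37.3 − 268) + 849×1.97×(37.3 − 19.3) + 94.2×0.897×(37.3 − 19.3) = 0
-102200 c = -31626
c = -31626/-102200 ≈ 0.3095 J/(g·°C)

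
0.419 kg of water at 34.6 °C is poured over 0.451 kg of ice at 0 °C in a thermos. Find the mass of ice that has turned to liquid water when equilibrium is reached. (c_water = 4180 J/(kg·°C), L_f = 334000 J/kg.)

m_melted ≈ 0.181 kg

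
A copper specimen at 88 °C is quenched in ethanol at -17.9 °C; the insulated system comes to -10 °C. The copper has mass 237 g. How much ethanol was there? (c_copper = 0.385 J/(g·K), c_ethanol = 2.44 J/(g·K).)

m ≈ 464 g

Heat lost by the copper = heat gained by the ethanol:
237×0.385×(88 − -10) = m×2.44×(-10 − (-17.9))
19.28 m = 8942  ⇒  m ≈ 463.9 g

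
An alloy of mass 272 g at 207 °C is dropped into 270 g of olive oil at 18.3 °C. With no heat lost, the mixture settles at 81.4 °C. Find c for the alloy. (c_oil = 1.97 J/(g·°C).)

Setting the total heat transfer to zero:
272×c×(81.4 − 207) + 270×1.97×(81.4 − 18.3) = 0
-34163 c = -33563
c = -33563/-34163 ≈ 0.9824 J/(g·°C)

c ≈ 0.982 J/(g·°C)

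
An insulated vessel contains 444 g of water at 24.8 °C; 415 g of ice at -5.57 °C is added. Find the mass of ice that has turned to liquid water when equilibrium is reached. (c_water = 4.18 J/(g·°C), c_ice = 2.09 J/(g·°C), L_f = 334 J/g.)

Water can give up m c ΔT = 444×4.18×24.8 = 46027 J before reaching 0 °C.
Warming the ice to 0 °C takes 415×2.09×5.57 = 4831.1 J, leaving 41196 J for melting.
To melt every bit of ice: 415×334 = 138610 J.
Since 41196 < 138610 J, not all the ice melts; equilibrium is at 0 °C.
m_melted×334 = 41196  ⇒  m_melted ≈ 123.3 g.

m_melted ≈ 123 g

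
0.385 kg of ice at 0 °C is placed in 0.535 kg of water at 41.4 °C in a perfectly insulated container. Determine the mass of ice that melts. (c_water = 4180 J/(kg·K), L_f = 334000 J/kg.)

m_melted ≈ 0.277 kg

Heat available from the water dropping to 0 °C: 0.535×4180×41.4 = 92583 J.
Melting all 0.385 kg of ice would need 0.385×334000 = 128590 J.
That's not enough to melt it all — equilibrium is at 0 °C with ice remaining.
Mass melted = 92583/334000 ≈ 0.2772 kg.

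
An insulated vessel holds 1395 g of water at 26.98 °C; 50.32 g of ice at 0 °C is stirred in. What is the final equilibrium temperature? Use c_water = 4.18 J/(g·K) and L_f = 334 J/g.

Energy balance with sensible and latent terms:
melt ice: 50.32×334 = 16807
  warm the meltwater: 210.34 T
  water: 5831.1(T − 26.98)
6041.4 T = 157323 − 16807 = 140516
T ≈ 23.26 °C. Since T > 0 °C, the all-ice-melts assumption holds.

T_f ≈ 23.3 °C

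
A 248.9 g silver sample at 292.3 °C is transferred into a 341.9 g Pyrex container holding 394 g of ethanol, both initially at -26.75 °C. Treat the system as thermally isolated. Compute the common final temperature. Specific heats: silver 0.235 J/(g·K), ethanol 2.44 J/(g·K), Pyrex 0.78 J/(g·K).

T_f = Σ m_i c_i T_i / Σ m_i c_i:
T_f = (58.49×292.3 + 961.36×(-26.75) + 266.68×(-26.75)) / (58.49 + 961.36 + 266.68)
    = -15753 / 1286.5 ≈ -12.24 °C

T_f ≈ -12.2 °C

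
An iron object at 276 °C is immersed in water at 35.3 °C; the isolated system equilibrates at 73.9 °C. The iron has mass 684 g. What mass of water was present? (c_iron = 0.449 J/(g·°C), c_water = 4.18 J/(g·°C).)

Taking heat into each body as positive, Σ m c ΔT = 0:
684×0.449×(73.9 − 276) + m×4.18×(73.9 − 35.3) = 0
161.35 m = 62068
m = 62068/161.35 ≈ 384.7 g

m ≈ 385 g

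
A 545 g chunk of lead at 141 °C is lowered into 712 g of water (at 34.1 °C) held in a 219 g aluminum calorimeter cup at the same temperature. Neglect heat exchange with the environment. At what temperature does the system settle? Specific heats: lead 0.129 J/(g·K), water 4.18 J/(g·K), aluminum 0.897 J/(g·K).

T_f ≈ 36.4 °C

Net heat exchanged in the isolated system is zero:
545*0.129*(T − 141) + 712*4.18*(T − 34.1) + 219*0.897*(T − 34.1) = 0
70.31(T − 141) + 2976.2(T − 34.1) + 196.44(T − 34.1) = 0
(70.31 + 2976.2 + 196.44) T = 70.31*141 + 2976.2*34.1 + 196.44*34.1
T = 118099/3242.9 ≈ 36.42 °C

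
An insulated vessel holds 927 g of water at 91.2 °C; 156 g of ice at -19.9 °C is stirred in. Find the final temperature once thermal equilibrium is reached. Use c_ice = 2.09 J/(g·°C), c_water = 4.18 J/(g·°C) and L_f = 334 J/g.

T_f ≈ 65.1 °C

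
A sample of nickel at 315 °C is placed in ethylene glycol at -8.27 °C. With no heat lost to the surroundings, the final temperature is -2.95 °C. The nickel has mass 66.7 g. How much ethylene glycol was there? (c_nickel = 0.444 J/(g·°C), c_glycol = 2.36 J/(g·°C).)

m ≈ 750 g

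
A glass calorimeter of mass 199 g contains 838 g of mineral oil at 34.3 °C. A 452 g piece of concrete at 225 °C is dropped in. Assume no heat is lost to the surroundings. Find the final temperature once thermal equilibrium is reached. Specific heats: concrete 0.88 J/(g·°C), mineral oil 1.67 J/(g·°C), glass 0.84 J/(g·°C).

T_f ≈ 72.9 °C

Conservation of energy gives ΣQ = 0:
452*0.88*(T − 225) + 838*1.67*(T − 34.3) + 199*0.84*(T − 34.3) = 0
1964.4 T = 143231
T = 143231/1964.4 ≈ 72.91 °C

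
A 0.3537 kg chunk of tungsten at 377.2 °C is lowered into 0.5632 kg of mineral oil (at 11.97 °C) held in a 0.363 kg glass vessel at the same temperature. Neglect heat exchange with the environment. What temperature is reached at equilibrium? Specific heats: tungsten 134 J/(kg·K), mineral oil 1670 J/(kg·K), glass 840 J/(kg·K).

Energy conservation, ΣQ = 0:
0.3537·134·(T − 377.2) + 0.5632·1670·(T − 11.97) + 0.363·840·(T − 11.97) = 0
1292.9 T = 32786
T = 32786 / 1292.9 = 25.4 °C

T_f ≈ 25.4 °C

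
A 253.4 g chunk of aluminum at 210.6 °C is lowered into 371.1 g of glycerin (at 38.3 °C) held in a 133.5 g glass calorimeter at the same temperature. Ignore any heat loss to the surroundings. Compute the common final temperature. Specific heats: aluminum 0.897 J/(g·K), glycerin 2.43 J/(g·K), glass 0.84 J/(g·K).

Taking heat into each body as positive, Σ m c ΔT = 0:
253.4*0.897*(T − 210.6) + 371.1*2.43*(T − 38.3) + 133.5*0.84*(T − 38.3) = 0
(227.3 + 901.77 + 112.14) T = 227.3*210.6 + 901.77*38.3 + 112.14*38.3
T = 86702 / 1241.2 = 69.9 °C

T_f ≈ 69.9 °C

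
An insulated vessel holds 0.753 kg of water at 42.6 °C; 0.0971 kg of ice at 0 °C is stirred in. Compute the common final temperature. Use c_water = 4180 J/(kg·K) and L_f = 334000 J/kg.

T_f ≈ 28.6 °C

Heat gained plus heat lost sum to zero:
latent heat to melt: 0.0971×334000 = 32431
  warm the meltwater: 405.88 T
  water: 3147.5(T − 42.6)
3553.4 T = 134085 − 32431 = 101654
T ≈ 28.61 °C. Since T > 0 °C, the all-ice-melts assumption holds.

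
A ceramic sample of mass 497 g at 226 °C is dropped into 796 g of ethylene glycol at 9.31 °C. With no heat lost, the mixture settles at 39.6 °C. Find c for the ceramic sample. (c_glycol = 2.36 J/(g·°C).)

Energy conservation, ΣQ = 0:
497·c·(39.6 − 226) + 796·2.36·(39.6 − 9.31) = 0
-92641 c = -56902
c = -56902/-92641 ≈ 0.6142 J/(g·°C)

c ≈ 0.614 J/(g·°C)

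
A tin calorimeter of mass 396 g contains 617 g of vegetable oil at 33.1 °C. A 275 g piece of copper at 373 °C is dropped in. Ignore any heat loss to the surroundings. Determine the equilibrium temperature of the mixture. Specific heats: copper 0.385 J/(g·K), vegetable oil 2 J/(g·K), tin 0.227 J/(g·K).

Conservation of energy gives ΣQ = 0:
275×0.385×(T − 373) + 617×2×(T − 33.1) + 396×0.227×(T − 33.1) = 0
105.88(T − 373) + 1234(T − 33.1) + 89.89(T − 33.1) = 0
1429.8 T = 83312
T = 83312 / 1429.8 = 58.3 °C

T_f ≈ 58.3 °C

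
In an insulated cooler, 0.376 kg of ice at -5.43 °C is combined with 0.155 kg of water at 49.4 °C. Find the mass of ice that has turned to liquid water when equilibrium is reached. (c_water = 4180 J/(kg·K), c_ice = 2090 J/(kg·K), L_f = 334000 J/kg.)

m_melted ≈ 0.0831 kg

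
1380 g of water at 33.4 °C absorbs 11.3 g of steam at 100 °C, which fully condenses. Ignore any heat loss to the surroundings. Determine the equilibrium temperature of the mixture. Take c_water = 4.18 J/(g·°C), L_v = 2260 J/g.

T_f ≈ 38.3 °C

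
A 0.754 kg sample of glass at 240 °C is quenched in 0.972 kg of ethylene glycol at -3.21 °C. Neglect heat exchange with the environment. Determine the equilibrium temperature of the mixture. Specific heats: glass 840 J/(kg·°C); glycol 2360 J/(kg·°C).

T_f ≈ 49.4 °C

Let T be the final temperature. ΣQ_i = 0:
0.754*840*(T − 240) + 0.972*2360*(T − (-3.21)) = 0
(633.36 + 2293.9) T = 633.36*240 + 2293.9*(-3.21)
T = 144643/2927.3 ≈ 49.41 °C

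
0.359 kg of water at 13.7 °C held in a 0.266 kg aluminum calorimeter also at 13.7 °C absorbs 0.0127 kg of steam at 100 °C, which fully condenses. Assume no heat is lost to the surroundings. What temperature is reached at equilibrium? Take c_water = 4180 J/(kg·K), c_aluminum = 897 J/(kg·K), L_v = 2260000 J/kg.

Energy conservation, ΣQ = 0:
steam→water at 100 °C releases m L_v = 0.0127×2260000 = 28702
  condensed water 100 °C→T: 53.09(T − 100)
  original water: 1500.6(T − 13.7)
  aluminum cup: 0.266×897×(T − 13.7) = 238.6(T − 13.7)
1792.3 T = 28702 + 5308.6 + 23827 = 57838
T ≈ 32.27 °C (< 100 °C, so full condensation is consistent).

T_f ≈ 32.3 °C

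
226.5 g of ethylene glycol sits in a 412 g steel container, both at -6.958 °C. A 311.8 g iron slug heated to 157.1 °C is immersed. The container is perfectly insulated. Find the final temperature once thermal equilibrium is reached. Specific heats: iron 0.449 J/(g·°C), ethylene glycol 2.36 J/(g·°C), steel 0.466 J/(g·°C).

T_f is the heat-capacity-weighted average of the initial temperatures:
T_f = (140×157.1 + 534.54×(-6.958) + 191.99×(-6.958)) / (140 + 534.54 + 191.99)
    = 16939 / 866.53 ≈ 19.55 °C

T_f ≈ 19.5 °C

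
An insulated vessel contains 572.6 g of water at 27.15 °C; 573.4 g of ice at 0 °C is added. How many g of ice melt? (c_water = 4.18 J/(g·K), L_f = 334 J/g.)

m_melted ≈ 195 g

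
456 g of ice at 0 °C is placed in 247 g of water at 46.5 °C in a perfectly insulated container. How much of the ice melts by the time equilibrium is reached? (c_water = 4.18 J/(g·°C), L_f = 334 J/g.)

m_melted ≈ 144 g

Water can give up m c ΔT = 247×4.18×46.5 = 48009 J before reaching 0 °C.
Melting all 456 g of ice would need 456×334 = 152304 J.
48009 J < 152304 J, so only part of the ice melts and the system sits at 0 °C.
m_melt = 48009 / L_f = 143.7 g.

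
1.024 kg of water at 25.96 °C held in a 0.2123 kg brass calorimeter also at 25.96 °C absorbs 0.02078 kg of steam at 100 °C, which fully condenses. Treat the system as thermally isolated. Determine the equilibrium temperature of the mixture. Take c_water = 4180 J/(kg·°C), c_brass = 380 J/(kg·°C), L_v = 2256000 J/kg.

T_f ≈ 37.9 °C

Energy balance with sensible and latent terms:
latent heat released on condensation: 0.02078×2256000 = 46880; condensate cools 100→T: 0.02078×4180×(T − 100) = 86.86(T − 100); original water: 4280.3(T − 25.96); brass cup: 0.2123×380×(T − 25.96) = 80.67(T − 25.96)
4447.9 T = 46880 + 8686 + 113211 = 168777
T ≈ 37.95 °C, under the boiling point, so the assumption holds.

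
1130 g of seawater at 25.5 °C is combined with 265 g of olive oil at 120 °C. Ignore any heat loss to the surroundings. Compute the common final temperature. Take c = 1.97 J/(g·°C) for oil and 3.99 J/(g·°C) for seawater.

T_f = Σ m_i c_i T_i / Σ m_i c_i:
T_f = (522.05×120 + 4508.7×25.5) / (522.05 + 4508.7)
    = 177618 / 5030.8 ≈ 35.31 °C

T_f ≈ 35.3 °C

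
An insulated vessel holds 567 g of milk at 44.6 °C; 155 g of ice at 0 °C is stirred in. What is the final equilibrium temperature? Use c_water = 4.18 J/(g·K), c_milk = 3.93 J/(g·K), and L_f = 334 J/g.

T_f ≈ 16.6 °C

Heat gained plus heat lost sum to zero:
latent heat to melt: 155×334 = 51770
  warm the meltwater: 647.9 T
  milk cools: 567×3.93×(T − 44.6) = 2228.3(T − 44.6)
2876.2 T = 99383 − 51770 = 47613
T ≈ 16.55 °C (positive, so assuming full melt was valid).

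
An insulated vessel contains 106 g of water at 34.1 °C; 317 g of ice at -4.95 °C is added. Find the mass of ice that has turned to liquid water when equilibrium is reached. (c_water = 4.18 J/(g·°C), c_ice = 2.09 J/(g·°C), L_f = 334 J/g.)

m_melted ≈ 35.4 g

Water can give up m c ΔT = 106·4.18·34.1 = 15109 J before reaching 0 °C.
Warming the ice to 0 °C takes 317·2.09·4.95 = 3279.5 J, leaving 11830 J for melting.
To melt every bit of ice: 317·334 = 105878 J.
Since 11830 < 105878 J, not all the ice melts; equilibrium is at 0 °C.
m_melt = 11830 / L_f = 35.42 g.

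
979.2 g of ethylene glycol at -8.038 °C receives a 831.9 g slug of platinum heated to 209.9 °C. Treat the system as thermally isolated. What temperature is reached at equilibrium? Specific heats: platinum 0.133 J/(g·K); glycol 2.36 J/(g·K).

T_f ≈ 1.9 °C

T_f is the heat-capacity-weighted average of the initial temperatures:
T_f = (110.64×209.9 + 2310.9×(-8.038)) / (110.64 + 2310.9)
    = 4648.8 / 2421.6 ≈ 1.92 °C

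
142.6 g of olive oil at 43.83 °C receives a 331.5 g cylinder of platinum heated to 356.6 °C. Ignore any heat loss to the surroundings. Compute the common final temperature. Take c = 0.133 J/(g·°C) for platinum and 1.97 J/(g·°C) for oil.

Set heat shed by the hot body equal to heat absorbed by the cold body:
331.5×0.133×(356.6 − T) = 142.6×1.97×(T − 43.83)
44.09(356.6 − T) = 280.92(T − 43.83)
325.01 T = 28035  ⇒  T ≈ 86.26 °C

T_f ≈ 86.3 °C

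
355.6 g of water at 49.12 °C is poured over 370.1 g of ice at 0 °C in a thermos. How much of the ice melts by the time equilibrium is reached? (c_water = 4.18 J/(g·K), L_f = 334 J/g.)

Heat available from the water dropping to 0 °C: 355.6×4.18×49.12 = 73012 J.
Melting all 370.1 g of ice would need 370.1×334 = 123613 J.
73012 J < 123613 J, so only part of the ice melts and the system sits at 0 °C.
m_melt = 73012 / L_f = 218.6 g.

m_melted ≈ 219 g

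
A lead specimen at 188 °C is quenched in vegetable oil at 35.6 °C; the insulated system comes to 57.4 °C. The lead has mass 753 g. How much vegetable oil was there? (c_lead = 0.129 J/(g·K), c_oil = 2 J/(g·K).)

m ≈ 291 g

Heat lost by the lead = heat gained by the oil:
753·0.129·(188 − 57.4) = m·2·(57.4 − 35.6)
43.6 m = 12686  ⇒  m ≈ 291 g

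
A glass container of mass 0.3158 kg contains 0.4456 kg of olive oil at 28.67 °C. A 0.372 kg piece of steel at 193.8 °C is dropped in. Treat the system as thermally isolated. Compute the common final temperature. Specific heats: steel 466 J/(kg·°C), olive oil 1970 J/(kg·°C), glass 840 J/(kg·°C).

T_f ≈ 50.4 °C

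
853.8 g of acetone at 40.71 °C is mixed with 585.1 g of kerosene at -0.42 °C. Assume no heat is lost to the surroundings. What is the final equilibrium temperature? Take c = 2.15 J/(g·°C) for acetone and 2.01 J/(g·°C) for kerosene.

T_f ≈ 24.6 °C

Net heat exchanged in the isolated system is zero:
853.8·2.15·(T − 40.71) + 585.1·2.01·(T − (-0.42)) = 0
(1835.7 + 1176.1) T = 1835.7·40.71 + 1176.1·(-0.42)
T ≈ 24.65 °C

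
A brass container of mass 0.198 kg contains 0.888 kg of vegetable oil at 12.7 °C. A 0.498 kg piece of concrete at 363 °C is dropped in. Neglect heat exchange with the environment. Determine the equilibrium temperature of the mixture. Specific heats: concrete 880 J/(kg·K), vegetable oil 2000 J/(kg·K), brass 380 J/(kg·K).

T_f ≈ 79.8 °C

T_f is the heat-capacity-weighted average of the initial temperatures:
T_f = (438.24*363 + 1776*12.7 + 75.24*12.7) / (438.24 + 1776 + 75.24)
    = 182592 / 2289.5 ≈ 79.75 °C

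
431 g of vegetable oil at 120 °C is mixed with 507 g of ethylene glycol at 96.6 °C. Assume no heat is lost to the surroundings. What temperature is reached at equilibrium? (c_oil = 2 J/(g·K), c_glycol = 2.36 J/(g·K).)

Heat lost by the oil equals heat gained by the glycol:
431·2·(120 − T) = 507·2.36·(T − 96.6)
862(120 − T) = 1196.5(T − 96.6)
2058.5 T = 219024  ⇒  T ≈ 106.40 °C

T_f ≈ 106.4 °C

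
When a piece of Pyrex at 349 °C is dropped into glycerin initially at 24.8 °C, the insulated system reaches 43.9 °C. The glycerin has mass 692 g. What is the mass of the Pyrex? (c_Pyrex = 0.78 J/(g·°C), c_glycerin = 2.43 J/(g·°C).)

m ≈ 135 g

|Q_Pyrex| = |Q_glycerin|:
m×0.78×(349 − 43.9) = 692×2.43×(43.9 − 24.8)
237.98 m = 32118  ⇒  m ≈ 135 g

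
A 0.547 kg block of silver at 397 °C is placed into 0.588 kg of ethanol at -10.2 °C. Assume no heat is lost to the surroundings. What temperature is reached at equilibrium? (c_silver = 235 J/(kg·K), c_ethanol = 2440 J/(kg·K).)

T_f ≈ 23.3 °C

T_f = Σ m_i c_i T_i / Σ m_i c_i:
T_f = (128.55×397 + 1434.7×(-10.2)) / (128.55 + 1434.7)
    = 36398 / 1563.3 ≈ 23.28 °C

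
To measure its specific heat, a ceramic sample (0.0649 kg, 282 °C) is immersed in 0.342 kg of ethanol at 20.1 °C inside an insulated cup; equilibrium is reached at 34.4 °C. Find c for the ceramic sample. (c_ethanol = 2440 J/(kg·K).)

c ≈ 743 J/(kg·K)

Heat lost by the ceramic sample = heat gained by the ethanol:
0.0649×c×(282 − 34.4) = 0.342×2440×(34.4 − 20.1)
16.07 c = 11933  ⇒  c ≈ 742.6 J/(kg·K)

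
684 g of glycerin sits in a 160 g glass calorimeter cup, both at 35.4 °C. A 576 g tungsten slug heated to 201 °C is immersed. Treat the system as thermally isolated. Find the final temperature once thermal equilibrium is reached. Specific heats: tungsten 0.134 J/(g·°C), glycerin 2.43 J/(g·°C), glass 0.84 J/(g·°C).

T_f = Σ m_i c_i T_i / Σ m_i c_i:
T_f = (77.18·201 + 1662.1·35.4 + 134.4·35.4) / (77.18 + 1662.1 + 134.4)
    = 79111 / 1873.7 ≈ 42.22 °C

T_f ≈ 42.2 °C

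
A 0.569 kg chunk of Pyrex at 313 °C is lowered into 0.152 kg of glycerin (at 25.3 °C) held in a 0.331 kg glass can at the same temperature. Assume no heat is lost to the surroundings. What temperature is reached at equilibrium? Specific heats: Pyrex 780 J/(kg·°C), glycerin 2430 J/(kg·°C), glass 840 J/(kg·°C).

T_f ≈ 142.3 °C

Setting the total heat transfer to zero:
0.569×780×(T − 313) + 0.152×2430×(T − 25.3) + 0.331×840×(T − 25.3) = 0
1091.2 T = 155295
T = 155295 / 1091.2 = 142 °C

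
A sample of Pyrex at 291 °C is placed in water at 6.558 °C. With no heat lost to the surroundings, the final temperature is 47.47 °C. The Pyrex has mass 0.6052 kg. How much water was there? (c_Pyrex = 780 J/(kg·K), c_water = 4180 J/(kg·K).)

m ≈ 0.672 kg

Energy conservation, ΣQ = 0:
0.6052·780·(47.47 − 291) + m·4180·(47.47 − 6.558) = 0
171012 m = 114960
m = 114960/171012 ≈ 0.6722 kg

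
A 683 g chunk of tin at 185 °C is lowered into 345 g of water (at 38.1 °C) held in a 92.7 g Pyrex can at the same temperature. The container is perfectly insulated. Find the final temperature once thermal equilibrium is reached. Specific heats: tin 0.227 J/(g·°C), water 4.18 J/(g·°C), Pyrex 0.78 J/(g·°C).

T_f ≈ 51.7 °C

Net heat exchanged in the isolated system is zero:
683·0.227·(T − 185) + 345·4.18·(T − 38.1) + 92.7·0.78·(T − 38.1) = 0
155.04(T − 185) + 1442.1(T − 38.1) + 72.31(T − 38.1) = 0
(155.04 + 1442.1 + 72.31) T = 155.04·185 + 1442.1·38.1 + 72.31·38.1
T = 86381/1669.4 ≈ 51.74 °C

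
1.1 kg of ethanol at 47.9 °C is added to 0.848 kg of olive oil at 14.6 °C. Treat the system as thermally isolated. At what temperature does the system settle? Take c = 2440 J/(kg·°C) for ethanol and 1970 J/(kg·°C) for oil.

Let T be the final temperature. ΣQ_i = 0:
1.1·2440·(T − 47.9) + 0.848·1970·(T − 14.6) = 0
2684(T − 47.9) + 1670.6(T − 14.6) = 0
4354.6 T = 152954
T = 152954/4354.6 ≈ 35.12 °C

T_f ≈ 35.1 °C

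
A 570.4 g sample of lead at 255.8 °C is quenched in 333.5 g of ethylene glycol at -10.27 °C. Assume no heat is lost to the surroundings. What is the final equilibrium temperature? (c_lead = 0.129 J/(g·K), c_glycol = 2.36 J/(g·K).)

Net heat exchanged in the isolated system is zero:
570.4*0.129*(T − 255.8) + 333.5*2.36*(T − (-10.27)) = 0
73.58(T − 255.8) + 787.06(T − (-10.27)) = 0
860.64 T = 10739
T ≈ 12.48 °C

T_f ≈ 12.5 °C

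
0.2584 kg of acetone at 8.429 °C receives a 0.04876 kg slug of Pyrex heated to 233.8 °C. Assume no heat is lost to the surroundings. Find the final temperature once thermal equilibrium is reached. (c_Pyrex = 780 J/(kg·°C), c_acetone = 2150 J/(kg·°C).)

|Q_Pyrex| = |Q_acetone|:
0.04876×780×(233.8 − T) = 0.2584×2150×(T − 8.429)
38.03(233.8 − T) = 555.56(T − 8.429)
593.59 T = 13575  ⇒  T ≈ 22.87 °C

T_f ≈ 22.9 °C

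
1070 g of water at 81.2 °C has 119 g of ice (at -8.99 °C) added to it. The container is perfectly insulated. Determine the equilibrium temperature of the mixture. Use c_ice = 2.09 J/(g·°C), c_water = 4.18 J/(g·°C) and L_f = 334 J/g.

T_f ≈ 64.6 °C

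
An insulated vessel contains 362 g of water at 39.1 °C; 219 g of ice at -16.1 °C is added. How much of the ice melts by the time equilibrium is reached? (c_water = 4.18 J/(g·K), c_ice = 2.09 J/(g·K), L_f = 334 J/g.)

Heat available from the water dropping to 0 °C: 362×4.18×39.1 = 59165 J.
Of that, 219×2.09×16.1 = 7369.1 J goes to bring the ice to 0 °C, leaving 51795 J.
Fully melting the ice requires m_ice L_f = 219×334 = 73146 J.
That's not enough to melt it all — equilibrium is at 0 °C with ice remaining.
m_melt = 51795 / L_f = 155.1 g.

m_melted ≈ 155 g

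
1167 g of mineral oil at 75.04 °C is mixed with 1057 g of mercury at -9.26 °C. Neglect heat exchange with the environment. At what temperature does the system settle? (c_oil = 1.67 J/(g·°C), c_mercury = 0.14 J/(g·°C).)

Taking heat into each body as positive, Σ m c ΔT = 0:
1167·1.67·(T − 75.04) + 1057·0.14·(T − (-9.26)) = 0
1948.9(T − 75.04) + 147.98(T − (-9.26)) = 0
2096.9 T = 144874
T = 144874 / 2096.9 = 69.1 °C

T_f ≈ 69.1 °C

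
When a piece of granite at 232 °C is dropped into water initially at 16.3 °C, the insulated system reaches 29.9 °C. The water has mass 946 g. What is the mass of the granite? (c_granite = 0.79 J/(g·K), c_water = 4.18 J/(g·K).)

m ≈ 337 g

Heat lost by the granite = heat gained by the water:
m·0.79·(232 − 29.9) = 946·4.18·(29.9 − 16.3)
159.66 m = 53778  ⇒  m ≈ 336.8 g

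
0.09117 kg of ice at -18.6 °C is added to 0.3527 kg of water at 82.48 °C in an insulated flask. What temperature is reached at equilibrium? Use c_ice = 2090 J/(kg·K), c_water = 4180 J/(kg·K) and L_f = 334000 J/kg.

T_f ≈ 47.2 °C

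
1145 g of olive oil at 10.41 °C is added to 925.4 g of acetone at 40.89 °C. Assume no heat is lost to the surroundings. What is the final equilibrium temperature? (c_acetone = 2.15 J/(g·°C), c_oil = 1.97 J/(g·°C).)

Net heat exchanged in the isolated system is zero:
925.4·2.15·(T − 40.89) + 1145·1.97·(T − 10.41) = 0
1989.6(T − 40.89) + 2255.7(T − 10.41) = 0
(1989.6 + 2255.7) T = 1989.6·40.89 + 2255.7·10.41
T = 104836/4245.3 ≈ 24.69 °C

T_f ≈ 24.7 °C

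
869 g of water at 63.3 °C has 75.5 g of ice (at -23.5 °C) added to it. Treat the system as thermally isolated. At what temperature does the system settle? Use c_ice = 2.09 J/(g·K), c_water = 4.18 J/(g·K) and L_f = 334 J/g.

T_f ≈ 50.9 °C

Sum of m c ΔT and latent-heat terms is zero:
warm ice to 0 °C: 75.5×2.09×(0 − (-23.5)) = 3708.2; melt ice: 75.5×334 = 25217; meltwater 0→T: 75.5×4.18×T = 315.59 T; water cools: 869×4.18×(T − 63.3) = 3632.4(T − 63.3)
3948 T = 229932 − 28925 = 201007
T ≈ 50.91 °C — above 0 °C, consistent with complete melting.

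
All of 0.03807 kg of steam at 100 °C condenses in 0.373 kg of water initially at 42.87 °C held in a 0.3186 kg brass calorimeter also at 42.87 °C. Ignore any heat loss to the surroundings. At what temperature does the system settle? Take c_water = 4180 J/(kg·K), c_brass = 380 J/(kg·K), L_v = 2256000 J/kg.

Net heat exchanged in the isolated system is zero:
latent heat released on condensation: 0.03807×2256000 = 85886
  condensed water 100 °C→T: 159.13(T − 100)
  water warms: 0.373×4180×(T − 42.87) = 1559.1(T − 42.87)
  cup: 121.07(T − 42.87)
1839.3 T = 85886 + 15913 + 72031 = 173830
T ≈ 94.51 °C (< 100 °C, so full condensation is consistent).

T_f ≈ 94.5 °C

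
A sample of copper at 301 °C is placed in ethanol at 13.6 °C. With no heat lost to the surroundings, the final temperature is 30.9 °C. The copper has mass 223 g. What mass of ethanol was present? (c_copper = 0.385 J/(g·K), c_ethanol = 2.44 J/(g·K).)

Setting the total heat transfer to zero:
223·0.385·(30.9 − 301) + m·2.44·(30.9 − 13.6) = 0
42.21 m = 23189
m = 23189/42.21 ≈ 549.4 g

m ≈ 549 g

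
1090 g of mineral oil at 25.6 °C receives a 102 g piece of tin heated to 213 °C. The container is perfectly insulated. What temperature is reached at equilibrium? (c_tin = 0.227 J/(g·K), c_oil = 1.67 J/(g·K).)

T_f ≈ 28.0 °C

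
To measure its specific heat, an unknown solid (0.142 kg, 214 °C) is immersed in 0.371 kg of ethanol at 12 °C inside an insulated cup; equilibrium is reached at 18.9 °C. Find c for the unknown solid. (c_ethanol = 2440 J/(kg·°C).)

Conservation of energy gives ΣQ = 0:
0.142×c×(18.9 − 214) + 0.371×2440×(18.9 − 12) = 0
-27.7 c = -6246.2
c = -6246.2/-27.7 ≈ 225.5 J/(kg·°C)

c ≈ 225 J/(kg·°C)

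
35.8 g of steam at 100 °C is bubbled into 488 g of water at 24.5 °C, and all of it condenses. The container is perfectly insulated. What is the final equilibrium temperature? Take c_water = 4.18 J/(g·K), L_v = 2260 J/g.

Conservation of energy gives ΣQ = 0:
latent heat released on condensation: 35.8×2260 = 80908
  condensate cools 100→T: 35.8×4.18×(T − 100) = 149.64(T − 100)
  water warms: 488×4.18×(T − 24.5) = 2039.8(T − 24.5)
2189.5 T = 80908 + 14964 + 49976 = 145848
T ≈ 66.61 °C, under the boiling point, so the assumption holds.

T_f ≈ 66.6 °C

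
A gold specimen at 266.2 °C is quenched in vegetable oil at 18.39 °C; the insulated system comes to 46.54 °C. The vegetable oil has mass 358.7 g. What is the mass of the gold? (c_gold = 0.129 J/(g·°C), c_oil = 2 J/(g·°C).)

m ≈ 713 g

Heat lost by the gold = heat gained by the oil:
m×0.129×(266.2 − 46.54) = 358.7×2×(46.54 − 18.39)
28.34 m = 20195  ⇒  m ≈ 712.7 g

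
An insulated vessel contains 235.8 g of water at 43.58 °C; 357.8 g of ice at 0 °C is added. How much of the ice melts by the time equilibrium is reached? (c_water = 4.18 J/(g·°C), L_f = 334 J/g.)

m_melted ≈ 129 g

Heat available from the water dropping to 0 °C: 235.8·4.18·43.58 = 42954 J.
Fully melting the ice requires m_ice L_f = 357.8·334 = 119505 J.
Since 42954 < 119505 J, not all the ice melts; equilibrium is at 0 °C.
m_melt = 42954 / L_f = 128.6 g.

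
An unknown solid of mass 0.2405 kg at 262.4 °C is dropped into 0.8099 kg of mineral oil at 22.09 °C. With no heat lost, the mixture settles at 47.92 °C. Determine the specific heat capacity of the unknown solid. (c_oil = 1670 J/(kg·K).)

c ≈ 677 J/(kg·K)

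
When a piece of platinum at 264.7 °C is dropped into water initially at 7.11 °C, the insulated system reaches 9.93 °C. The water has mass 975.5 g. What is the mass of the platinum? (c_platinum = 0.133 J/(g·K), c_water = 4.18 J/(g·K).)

Net heat exchanged in the isolated system is zero:
m×0.133×(9.93 − 264.7) + 975.5×4.18×(9.93 − 7.11) = 0
-33.88 m = -11499
m = -11499/-33.88 ≈ 339.4 g

m ≈ 339 g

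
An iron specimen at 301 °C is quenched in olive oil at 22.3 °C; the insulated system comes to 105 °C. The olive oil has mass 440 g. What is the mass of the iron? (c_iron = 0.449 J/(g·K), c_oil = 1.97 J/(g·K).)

|Q_iron| = |Q_oil|:
m×0.449×(301 − 105) = 440×1.97×(105 − 22.3)
88 m = 71684  ⇒  m ≈ 814.6 g

m ≈ 815 g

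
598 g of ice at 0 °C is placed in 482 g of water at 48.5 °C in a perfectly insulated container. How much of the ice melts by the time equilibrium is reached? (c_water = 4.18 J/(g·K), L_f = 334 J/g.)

Water can give up m c ΔT = 482·4.18·48.5 = 97716 J before reaching 0 °C.
To melt every bit of ice: 598·334 = 199732 J.
That's not enough to melt it all — equilibrium is at 0 °C with ice remaining.
m_melted·334 = 97716  ⇒  m_melted ≈ 292.6 g.

m_melted ≈ 293 g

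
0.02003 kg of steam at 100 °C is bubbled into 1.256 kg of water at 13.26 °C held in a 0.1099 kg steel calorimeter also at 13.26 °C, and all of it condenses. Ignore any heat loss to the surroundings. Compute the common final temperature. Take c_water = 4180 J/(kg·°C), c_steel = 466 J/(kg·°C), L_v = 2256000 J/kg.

Setting the total heat transfer to zero:
steam→water at 100 °C releases m L_v = 0.02003×2256000 = 45188
  condensate cools 100→T: 0.02003×4180×(T − 100) = 83.73(T − 100)
  water warms: 1.256×4180×(T − 13.26) = 5250.1(T − 13.26)
  steel cup: 0.1099×466×(T − 13.26) = 51.21(T − 13.26)
5385 T = 45188 + 8372.5 + 70295 = 123855
T ≈ 23.00 °C (< 100 °C, so full condensation is consistent).

T_f ≈ 23.0 °C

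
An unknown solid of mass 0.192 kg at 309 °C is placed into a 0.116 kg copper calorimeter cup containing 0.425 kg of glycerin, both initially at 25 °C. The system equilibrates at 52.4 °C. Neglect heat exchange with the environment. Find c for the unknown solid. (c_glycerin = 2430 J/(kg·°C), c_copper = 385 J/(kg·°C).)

c ≈ 599 J/(kg·°C)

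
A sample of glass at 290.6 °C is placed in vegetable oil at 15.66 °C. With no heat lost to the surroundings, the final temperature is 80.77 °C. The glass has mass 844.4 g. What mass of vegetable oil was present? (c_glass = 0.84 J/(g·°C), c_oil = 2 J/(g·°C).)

m ≈ 1140 g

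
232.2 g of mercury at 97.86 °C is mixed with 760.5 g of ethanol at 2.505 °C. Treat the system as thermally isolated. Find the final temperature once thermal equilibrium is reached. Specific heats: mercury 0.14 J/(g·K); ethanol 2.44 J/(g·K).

T_f ≈ 4.1 °C

Let T be the final temperature. ΣQ_i = 0:
232.2×0.14×(T − 97.86) + 760.5×2.44×(T − 2.505) = 0
1888.1 T = 7829.6
T = 7829.6/1888.1 ≈ 4.15 °C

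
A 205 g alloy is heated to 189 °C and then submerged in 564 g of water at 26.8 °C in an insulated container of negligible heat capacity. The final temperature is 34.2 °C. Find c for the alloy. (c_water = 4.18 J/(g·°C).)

c ≈ 0.55 J/(g·°C)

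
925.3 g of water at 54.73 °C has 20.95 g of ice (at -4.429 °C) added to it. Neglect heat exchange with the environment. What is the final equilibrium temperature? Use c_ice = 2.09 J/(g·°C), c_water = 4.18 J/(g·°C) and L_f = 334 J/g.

T_f ≈ 51.7 °C

Sum of m c ΔT and latent-heat terms is zero:
warm ice to 0 °C: 20.95·2.09·(0 − (-4.429)) = 193.93
  fusion: m_ice L_f = 20.95·334 = 6997.3
  meltwater 0→T: 20.95·4.18·T = 87.57 T
  water cools: 925.3·4.18·(T − 54.73) = 3867.8(T − 54.73)
3955.3 T = 211682 − 7191.2 = 204491
T ≈ 51.70 °C — above 0 °C, consistent with complete melting.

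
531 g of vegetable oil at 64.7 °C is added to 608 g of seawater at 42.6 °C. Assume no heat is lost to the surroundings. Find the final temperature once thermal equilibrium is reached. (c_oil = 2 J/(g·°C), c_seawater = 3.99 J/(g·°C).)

T_f ≈ 49.3 °C

Heat gained plus heat lost sum to zero:
531×2×(T − 64.7) + 608×3.99×(T − 42.6) = 0
1062(T − 64.7) + 2425.9(T − 42.6) = 0
3487.9 T = 172056
T = 172056 / 3487.9 = 49.3 °C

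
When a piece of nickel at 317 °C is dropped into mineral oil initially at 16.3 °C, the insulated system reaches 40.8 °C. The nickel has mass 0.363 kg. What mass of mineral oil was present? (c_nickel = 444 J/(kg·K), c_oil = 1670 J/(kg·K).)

m ≈ 1.09 kg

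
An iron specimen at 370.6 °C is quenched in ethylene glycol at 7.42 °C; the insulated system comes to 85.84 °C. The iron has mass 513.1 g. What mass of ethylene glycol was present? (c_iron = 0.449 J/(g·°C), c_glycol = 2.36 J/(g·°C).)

m ≈ 354 g

Let T be the final temperature. ΣQ_i = 0:
513.1·0.449·(85.84 − 370.6) + m·2.36·(85.84 − 7.42) = 0
185.07 m = 65604
m = 65604/185.07 ≈ 354.5 g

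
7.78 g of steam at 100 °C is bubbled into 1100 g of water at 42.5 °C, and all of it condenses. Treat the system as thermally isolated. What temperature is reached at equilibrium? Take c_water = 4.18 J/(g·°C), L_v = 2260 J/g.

T_f ≈ 46.7 °C

Net heat exchanged in the isolated system is zero:
steam→water at 100 °C releases m L_v = 7.78×2260 = 17583; condensed water 100 °C→T: 32.52(T − 100); water warms: 1100×4.18×(T − 42.5) = 4598(T − 42.5)
4630.5 T = 17583 + 3252 + 195415 = 216250
T ≈ 46.70 °C, under the boiling point, so the assumption holds.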